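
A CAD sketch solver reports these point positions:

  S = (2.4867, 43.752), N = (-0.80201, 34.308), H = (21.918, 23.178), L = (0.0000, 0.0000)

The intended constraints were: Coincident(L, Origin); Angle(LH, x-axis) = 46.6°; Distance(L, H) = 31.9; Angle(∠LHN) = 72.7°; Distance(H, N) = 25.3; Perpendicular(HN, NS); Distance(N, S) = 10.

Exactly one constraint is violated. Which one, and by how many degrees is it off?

Perpendicular(HN, NS) — off by 6.90°.

L = (0.00, 0.00) ✓; LH at 46.60° ✓; |LH| = 31.90 ✓; ∠LHN = 72.70° ✓; |HN| = 25.30 ✓; ∠(HN, NS) = 83.10° ✗; |NS| = 10.00 ✓.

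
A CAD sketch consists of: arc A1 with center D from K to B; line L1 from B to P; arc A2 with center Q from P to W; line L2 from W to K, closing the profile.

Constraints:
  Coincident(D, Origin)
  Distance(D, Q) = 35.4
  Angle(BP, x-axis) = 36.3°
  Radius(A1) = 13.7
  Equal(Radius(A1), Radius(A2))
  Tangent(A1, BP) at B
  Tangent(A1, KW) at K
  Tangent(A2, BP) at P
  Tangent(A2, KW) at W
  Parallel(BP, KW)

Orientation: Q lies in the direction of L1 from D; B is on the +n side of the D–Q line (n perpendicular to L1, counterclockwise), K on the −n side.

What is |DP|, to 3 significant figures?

38.0

The slot axis is L1's direction at 36.3°, so u = (cos 36.3°, sin 36.3°) = (0.806, 0.592) and n = (−sin 36.3°, cos 36.3°) = (-0.592, 0.806). D is at the origin and Q lies 35.4 along u from D, so Q = 35.4·u = (28.5, 21.0). Tangency of A1 to both parallel lines with radius 13.7 puts B and K at D ± 13.7·n: B = (-8.11, 11.0), K = (8.11, -11.0). Equal radii place P and W the same way about Q: P = Q + 13.7·n = (20.4, 32.0), W = Q − 13.7·n = (36.6, 9.92). Then |DP| = |P − D| = 38.0.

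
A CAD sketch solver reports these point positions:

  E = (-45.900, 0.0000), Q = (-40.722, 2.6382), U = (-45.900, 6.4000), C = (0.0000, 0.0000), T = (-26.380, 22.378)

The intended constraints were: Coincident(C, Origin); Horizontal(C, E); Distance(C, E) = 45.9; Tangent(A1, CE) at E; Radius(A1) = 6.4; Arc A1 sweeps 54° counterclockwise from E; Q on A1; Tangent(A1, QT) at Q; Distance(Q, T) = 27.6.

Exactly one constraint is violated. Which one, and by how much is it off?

Distance(Q, T) = 27.6 — off by 3.20.

C = (0.00, 0.00) ✓; C.y = 0.00, E.y = 0.00 ✓; |CE| = 45.90 ✓; ∠(UE, EC) = 90.00° ✓; |UE| = 6.400 ✓; bearing(U→Q) − bearing(U→E) = 54.00° ✓; |UQ| = 6.400 ✓; ∠(UQ, QT) = 90.00° ✓; |QT| = 24.40 ✗.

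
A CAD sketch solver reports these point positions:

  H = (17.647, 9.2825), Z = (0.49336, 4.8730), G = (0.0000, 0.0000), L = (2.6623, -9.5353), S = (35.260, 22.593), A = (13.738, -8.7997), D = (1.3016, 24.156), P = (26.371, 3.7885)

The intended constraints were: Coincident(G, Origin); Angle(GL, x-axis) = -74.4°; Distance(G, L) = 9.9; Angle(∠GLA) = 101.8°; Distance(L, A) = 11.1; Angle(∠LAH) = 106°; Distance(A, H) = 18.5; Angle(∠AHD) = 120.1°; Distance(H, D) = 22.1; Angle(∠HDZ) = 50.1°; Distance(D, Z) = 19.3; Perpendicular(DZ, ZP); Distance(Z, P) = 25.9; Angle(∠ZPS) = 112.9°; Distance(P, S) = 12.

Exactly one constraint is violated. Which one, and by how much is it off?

Distance(P, S) = 12 — off by 8.80.

G = (0.00, 0.00) ✓; GL at -74.40° ✓; |GL| = 9.900 ✓; ∠GLA = 101.8° ✓; |LA| = 11.10 ✓; ∠LAH = 106.0° ✓; |AH| = 18.50 ✓; ∠AHD = 120.1° ✓; |HD| = 22.10 ✓; ∠HDZ = 50.10° ✓; |DZ| = 19.30 ✓; ∠(DZ, ZP) = 90.00° ✓; |ZP| = 25.90 ✓; ∠ZPS = 112.9° ✓; |PS| = 20.80 ✗.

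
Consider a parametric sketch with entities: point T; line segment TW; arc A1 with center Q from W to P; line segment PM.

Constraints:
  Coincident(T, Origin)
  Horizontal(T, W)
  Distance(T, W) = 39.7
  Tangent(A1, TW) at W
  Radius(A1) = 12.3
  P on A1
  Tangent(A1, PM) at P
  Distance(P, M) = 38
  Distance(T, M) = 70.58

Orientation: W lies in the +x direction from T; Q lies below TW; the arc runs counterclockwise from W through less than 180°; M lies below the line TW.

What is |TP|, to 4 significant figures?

34.55

Checks: |QP| = 12.30 ✓; ∠(QP, PM) = 90.00° ✓; |PM| = 38.00 ✓; |TM| = 70.58 ✓.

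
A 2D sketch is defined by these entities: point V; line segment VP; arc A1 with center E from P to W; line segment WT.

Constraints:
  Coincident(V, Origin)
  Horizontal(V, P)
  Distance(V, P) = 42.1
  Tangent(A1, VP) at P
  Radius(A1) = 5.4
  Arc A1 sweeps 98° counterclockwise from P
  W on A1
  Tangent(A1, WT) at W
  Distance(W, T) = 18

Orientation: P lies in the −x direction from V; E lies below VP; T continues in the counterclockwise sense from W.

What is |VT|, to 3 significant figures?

50.9

V is at the origin; V and P share the same y with |VP| = 42.1 and P on the −x side, so P = (-42.1, 0.00). A1 meets VP tangentially, so EP is at right angles to VP, so E = P + (0, -5.4) = (-42.1, -5.40). On A1, P sits at bearing 90° from E; a 98° counterclockwise sweep puts W at bearing 188°, so W = E + 5.4·(cos 188°, sin 188°) = (-47.4, -6.15). The tangent condition forces EW to be normal to WT, so WT runs along (−sin 188°, cos 188°); with |WT| = 18.0, T = (-44.9, -24.0). Then |VT| = |T − V| = 50.9.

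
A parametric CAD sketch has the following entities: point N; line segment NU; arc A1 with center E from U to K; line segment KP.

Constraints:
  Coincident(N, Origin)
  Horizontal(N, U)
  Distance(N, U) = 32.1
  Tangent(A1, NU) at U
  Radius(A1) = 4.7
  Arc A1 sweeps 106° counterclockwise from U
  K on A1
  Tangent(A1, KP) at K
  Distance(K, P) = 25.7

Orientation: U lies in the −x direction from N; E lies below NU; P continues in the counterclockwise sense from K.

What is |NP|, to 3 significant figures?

42.6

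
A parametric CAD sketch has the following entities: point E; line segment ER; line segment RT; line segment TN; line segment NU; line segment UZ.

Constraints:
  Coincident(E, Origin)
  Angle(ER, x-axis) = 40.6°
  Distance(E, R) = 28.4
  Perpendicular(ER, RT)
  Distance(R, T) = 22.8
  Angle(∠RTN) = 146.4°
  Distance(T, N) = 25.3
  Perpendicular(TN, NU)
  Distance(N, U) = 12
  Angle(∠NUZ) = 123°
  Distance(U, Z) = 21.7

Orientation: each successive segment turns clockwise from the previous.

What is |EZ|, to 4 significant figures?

16.21

E is at the origin; ER runs at 40.6° with length 28.4, so R = (21.56, 18.48). The perpendicularity gives RT at right angles to ER, so RT runs at -49.40°; with |RT| = 22.8, T = (36.40, 1.171). ∠RTN = 146.4° gives TN at -83.00° from the x-axis; with |TN| = 25.3, N = (39.48, -23.94). TN ⟂ NU, so NU runs at -173.0°; with |NU| = 12.0, U = (27.57, -25.40). ∠NUZ = 123.0° gives UZ at 130.0° from the x-axis; with |UZ| = 21.7, Z = (13.63, -8.780). Then |EZ| = |Z − E| = 16.21.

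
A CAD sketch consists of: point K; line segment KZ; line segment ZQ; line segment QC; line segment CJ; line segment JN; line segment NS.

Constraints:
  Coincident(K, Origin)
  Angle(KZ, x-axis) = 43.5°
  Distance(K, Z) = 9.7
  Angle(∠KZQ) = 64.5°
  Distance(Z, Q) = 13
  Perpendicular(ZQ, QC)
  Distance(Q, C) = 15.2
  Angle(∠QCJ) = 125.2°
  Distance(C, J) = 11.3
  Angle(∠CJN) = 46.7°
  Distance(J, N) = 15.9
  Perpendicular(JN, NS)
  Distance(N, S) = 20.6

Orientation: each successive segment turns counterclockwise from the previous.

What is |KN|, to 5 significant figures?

3.3309

∠QCJ = 125.2° gives CJ at -56.200° from the x-axis; with |CJ| = 11.3, J = (-4.2615, -12.245). ∠CJN = 46.7° gives JN at 77.100° from the x-axis; with |JN| = 15.9, N = (-0.71179, 3.2540). Then |KN| = |N − K| = 3.3309.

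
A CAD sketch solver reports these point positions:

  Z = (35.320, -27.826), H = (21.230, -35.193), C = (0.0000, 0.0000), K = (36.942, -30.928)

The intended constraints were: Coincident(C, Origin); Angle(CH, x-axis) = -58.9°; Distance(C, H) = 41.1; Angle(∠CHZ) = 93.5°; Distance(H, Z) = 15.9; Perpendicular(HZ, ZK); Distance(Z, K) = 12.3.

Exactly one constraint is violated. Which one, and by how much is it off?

Distance(Z, K) = 12.3 — off by 8.80.

C = (0.00, 0.00) ✓; CH at -58.90° ✓; |CH| = 41.10 ✓; ∠CHZ = 93.50° ✓; |HZ| = 15.90 ✓; ∠(HZ, ZK) = 90.00° ✓; |ZK| = 3.500 ✗.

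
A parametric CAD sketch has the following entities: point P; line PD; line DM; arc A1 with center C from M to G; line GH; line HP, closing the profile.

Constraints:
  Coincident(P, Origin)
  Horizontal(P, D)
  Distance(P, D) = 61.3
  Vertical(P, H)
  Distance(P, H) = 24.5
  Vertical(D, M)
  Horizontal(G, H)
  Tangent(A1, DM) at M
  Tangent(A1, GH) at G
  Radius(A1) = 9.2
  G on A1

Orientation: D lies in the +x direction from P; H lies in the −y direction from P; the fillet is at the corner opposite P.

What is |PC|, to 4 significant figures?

54.30

P is at the origin; PD is horizontal with |PD| = 61.3 and D on the +x side, so D = (61.30, 0.000). P and H share the same x with |PH| = 24.5 and H on the −y side, so H = (0.000, -24.50). The virtual corner opposite P is at (61.30, -24.50). A1 meets DM tangentially, so CM is at right angles to DM and tangency of A1 to GH means the radius CG is perpendicular to GH, with radius 9.2, so the center C sits 9.2 in from both sides at C = (52.10, -15.30). Then |PC| = |C − P| = 54.30.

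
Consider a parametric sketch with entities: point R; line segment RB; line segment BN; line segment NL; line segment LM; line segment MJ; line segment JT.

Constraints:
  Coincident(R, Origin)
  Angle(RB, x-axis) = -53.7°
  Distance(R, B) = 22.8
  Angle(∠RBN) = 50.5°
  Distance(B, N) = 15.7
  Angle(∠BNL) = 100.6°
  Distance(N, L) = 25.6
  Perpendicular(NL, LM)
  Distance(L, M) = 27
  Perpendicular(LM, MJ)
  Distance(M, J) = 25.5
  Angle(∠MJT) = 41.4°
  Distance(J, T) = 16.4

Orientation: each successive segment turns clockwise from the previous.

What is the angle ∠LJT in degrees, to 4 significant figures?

5.237°

R is at the origin; RB runs at -53.7° with length 22.8, so B = (13.50, -18.38). ∠RBN = 50.5° gives BN at 176.8° from the x-axis; with |BN| = 15.7, N = (-2.178, -17.50). ∠BNL = 100.6° gives NL at 97.40° from the x-axis; with |NL| = 25.6, L = (-5.475, 7.888). NL is perpendicular to LM, so LM runs at 7.400°; with |LM| = 27.0, M = (21.30, 11.37). LM is perpendicular to MJ, so MJ runs at -82.60°; with |MJ| = 25.5, J = (24.58, -13.92). ∠MJT = 41.4° gives JT at 138.8° from the x-axis; with |JT| = 16.4, T = (12.25, -3.120). Then cos ∠LJT = JL·JT / (|JL||JT|), giving 5.237°.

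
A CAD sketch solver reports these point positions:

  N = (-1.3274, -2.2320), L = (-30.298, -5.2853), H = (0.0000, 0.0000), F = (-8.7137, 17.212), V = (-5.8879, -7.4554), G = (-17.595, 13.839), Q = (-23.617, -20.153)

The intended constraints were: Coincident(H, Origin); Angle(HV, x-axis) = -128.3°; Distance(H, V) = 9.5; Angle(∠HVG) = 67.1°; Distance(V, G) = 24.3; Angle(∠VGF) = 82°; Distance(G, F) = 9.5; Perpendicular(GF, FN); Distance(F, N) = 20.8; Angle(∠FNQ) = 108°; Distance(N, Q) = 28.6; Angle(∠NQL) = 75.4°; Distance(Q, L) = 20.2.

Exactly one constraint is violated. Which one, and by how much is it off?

Distance(Q, L) = 20.2 — off by 3.90.

H = (0.00, 0.00) ✓; HV at -128.3° ✓; |HV| = 9.500 ✓; ∠HVG = 67.10° ✓; |VG| = 24.30 ✓; ∠VGF = 82.00° ✓; |GF| = 9.500 ✓; ∠(GF, FN) = 90.00° ✓; |FN| = 20.80 ✓; ∠FNQ = 108.0° ✓; |NQ| = 28.60 ✓; ∠NQL = 75.40° ✓; |QL| = 16.30 ✗.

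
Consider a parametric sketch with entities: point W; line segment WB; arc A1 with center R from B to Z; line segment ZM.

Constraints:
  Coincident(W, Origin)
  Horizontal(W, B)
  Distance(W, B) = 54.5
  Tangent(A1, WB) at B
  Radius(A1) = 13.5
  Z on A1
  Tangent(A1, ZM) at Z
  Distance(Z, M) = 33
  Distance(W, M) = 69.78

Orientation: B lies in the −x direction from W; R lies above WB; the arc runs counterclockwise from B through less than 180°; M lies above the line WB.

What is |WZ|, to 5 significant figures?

44.769

Checks: |RZ| = 13.50 ✓; ∠(RZ, ZM) = 90.00° ✓; |ZM| = 33.00 ✓; |WM| = 69.78 ✓.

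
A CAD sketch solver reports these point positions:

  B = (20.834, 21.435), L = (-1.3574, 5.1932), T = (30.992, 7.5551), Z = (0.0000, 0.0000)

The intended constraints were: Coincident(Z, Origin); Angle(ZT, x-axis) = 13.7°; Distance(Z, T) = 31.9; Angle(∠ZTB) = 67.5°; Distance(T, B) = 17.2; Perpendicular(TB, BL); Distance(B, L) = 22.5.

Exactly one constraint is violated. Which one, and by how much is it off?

Distance(B, L) = 22.5 — off by 5.00.

Z = (0.00, 0.00) ✓; ZT at 13.70° ✓; |ZT| = 31.90 ✓; ∠ZTB = 67.50° ✓; |TB| = 17.20 ✓; ∠(TB, BL) = 90.00° ✓; |BL| = 27.50 ✗.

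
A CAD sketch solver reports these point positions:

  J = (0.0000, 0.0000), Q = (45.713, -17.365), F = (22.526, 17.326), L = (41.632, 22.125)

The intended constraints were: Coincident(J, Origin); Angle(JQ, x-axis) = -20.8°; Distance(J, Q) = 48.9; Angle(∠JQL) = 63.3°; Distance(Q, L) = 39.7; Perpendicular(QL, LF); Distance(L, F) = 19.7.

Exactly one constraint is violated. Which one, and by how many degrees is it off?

Perpendicular(QL, LF) — off by 8.20°.

J = (0.00, 0.00) ✓; JQ at -20.80° ✓; |JQ| = 48.90 ✓; ∠JQL = 63.30° ✓; |QL| = 39.70 ✓; ∠(QL, LF) = 98.20° ✗; |LF| = 19.70 ✓.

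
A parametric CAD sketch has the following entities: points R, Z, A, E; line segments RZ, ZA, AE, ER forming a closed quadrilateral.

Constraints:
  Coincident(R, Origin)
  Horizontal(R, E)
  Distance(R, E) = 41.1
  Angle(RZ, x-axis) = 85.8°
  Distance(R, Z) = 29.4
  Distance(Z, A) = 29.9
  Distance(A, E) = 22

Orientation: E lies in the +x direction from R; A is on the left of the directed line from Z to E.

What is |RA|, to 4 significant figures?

35.82

R is at the origin; RE is horizontal with |RE| = 41.1 and E in +x, so E = (41.1, 0). RZ runs at 85.8° with |RZ| = 29.4, so Z = (2.153, 29.32). A is determined by |ZA| = 29.9 and |AE| = 22.0 together: it lies at the intersection of circle(Z, 29.9) and circle(E, 22.0). With |ZE| = 48.75, the foot of the radical line on ZE is 28.58 from Z and the perpendicular offset is √(29.9² − 28.58²) = 8.785. Taking the left-of-ZE solution: A = (30.27, 19.15).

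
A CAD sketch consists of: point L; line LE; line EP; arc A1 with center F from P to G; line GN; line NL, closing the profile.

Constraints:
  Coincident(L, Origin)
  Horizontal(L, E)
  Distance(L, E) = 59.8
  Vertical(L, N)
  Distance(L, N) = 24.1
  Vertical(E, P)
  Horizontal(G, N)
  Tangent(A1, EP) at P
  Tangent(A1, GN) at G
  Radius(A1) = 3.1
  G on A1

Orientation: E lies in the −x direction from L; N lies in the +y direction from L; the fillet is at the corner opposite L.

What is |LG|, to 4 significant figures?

61.61

The virtual corner opposite L is at (-59.80, 24.10). The tangent condition forces FP to be normal to EP and since A1 is tangent to GN there, FG ⟂ GN, with radius 3.1, so the center F sits 3.1 in from both sides at F = (-56.70, 21.00). That places the tangent points at P = (-59.80, 21.00) on EP and G = (-56.70, 24.10) on GN. Then |LG| = |G − L| = 61.61.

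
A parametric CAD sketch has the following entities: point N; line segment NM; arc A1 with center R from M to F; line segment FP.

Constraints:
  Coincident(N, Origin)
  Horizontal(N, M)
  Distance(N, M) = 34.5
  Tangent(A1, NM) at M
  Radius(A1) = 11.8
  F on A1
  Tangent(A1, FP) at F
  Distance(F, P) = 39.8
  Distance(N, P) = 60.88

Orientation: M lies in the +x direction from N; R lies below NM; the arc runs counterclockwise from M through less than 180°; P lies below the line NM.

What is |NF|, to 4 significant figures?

26.76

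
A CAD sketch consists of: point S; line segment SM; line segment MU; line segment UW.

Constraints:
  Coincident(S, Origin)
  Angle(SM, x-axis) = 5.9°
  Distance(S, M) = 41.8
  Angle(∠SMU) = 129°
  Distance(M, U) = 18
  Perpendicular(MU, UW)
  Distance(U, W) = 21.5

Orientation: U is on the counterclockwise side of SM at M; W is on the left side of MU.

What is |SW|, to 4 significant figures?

45.65

∠SMU = 129.0°, so MU runs at 5.9° + (180° − 129.0°) = 56.90° from the x-axis; with |MU| = 18.0, U = M + 18.0·(cos 56.90°, sin 56.90°) = (51.41, 19.38). MU is perpendicular to UW; with |UW| = 21.5 on the left of MU, W = U + 21.5·(-0.8377, 0.5461) = (33.40, 31.12). Then |SW| = |W − S| = 45.65.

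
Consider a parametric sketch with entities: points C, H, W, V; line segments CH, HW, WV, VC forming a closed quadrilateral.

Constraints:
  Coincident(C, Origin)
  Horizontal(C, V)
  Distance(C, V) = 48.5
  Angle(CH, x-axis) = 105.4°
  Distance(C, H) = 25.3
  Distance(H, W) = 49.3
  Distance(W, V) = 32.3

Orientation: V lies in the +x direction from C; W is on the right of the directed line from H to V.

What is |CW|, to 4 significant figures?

26.54

Checks: |HW| = 49.30 ✓; |WV| = 32.30 ✓.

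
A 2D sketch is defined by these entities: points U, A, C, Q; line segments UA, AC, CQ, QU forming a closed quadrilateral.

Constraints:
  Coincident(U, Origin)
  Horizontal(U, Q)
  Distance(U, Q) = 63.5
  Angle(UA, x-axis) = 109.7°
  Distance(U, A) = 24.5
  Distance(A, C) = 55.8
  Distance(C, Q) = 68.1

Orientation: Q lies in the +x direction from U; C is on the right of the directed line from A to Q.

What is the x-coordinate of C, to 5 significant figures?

3.1518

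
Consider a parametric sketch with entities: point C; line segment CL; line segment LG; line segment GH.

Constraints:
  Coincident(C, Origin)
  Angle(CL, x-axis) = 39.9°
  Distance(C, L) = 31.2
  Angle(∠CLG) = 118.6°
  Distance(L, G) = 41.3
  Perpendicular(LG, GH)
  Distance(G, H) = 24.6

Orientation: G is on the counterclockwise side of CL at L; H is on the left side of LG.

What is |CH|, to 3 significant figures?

56.3

C is at the origin; CL runs at 39.9° with length 31.2, so L = 31.2·(cos 39.9°, sin 39.9°) = (23.9, 20.0). ∠CLG = 118.6°, so LG runs at 39.9° + (180° − 118.6°) = 101° from the x-axis; with |LG| = 41.3, G = L + 41.3·(cos 101°, sin 101°) = (15.8, 60.5). The perpendicularity gives GH at right angles to LG; with |GH| = 24.6 on the left of LG, H = G + 24.6·(-0.981, -0.196) = (-8.28, 55.7). Then |CH| = |H − C| = 56.3.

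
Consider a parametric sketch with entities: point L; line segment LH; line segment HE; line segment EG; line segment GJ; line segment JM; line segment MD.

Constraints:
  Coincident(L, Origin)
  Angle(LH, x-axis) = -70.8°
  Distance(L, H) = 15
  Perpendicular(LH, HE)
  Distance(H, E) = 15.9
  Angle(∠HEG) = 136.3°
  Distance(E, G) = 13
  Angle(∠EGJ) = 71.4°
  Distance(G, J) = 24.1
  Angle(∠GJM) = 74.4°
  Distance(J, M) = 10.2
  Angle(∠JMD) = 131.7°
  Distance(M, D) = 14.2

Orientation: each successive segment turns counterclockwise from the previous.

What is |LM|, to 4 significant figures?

5.124

L is at the origin; LH runs at -70.8° with length 15.0, so H = (4.933, -14.17). LH is perpendicular to HE, so HE runs at 19.20°; with |HE| = 15.9, E = (19.95, -8.937). ∠HEG = 136.3° gives EG at 62.90° from the x-axis; with |EG| = 13.0, G = (25.87, 2.636). ∠EGJ = 71.4° gives GJ at 171.5° from the x-axis; with |GJ| = 24.1, J = (2.035, 6.198). ∠GJM = 74.4° gives JM at -82.90° from the x-axis; with |JM| = 10.2, M = (3.296, -3.923). Then |LM| = |M − L| = 5.124.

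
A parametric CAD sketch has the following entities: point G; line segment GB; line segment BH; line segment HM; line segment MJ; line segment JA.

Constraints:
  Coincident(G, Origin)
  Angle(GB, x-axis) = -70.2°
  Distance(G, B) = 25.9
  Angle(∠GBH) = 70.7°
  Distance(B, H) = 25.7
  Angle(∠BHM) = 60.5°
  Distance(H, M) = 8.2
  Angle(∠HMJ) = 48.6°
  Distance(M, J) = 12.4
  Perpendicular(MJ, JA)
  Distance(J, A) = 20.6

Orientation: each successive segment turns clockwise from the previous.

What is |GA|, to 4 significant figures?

45.74

G is at the origin; GB runs at -70.2° with length 25.9, so B = (8.773, -24.37). ∠GBH = 70.7° gives BH at -179.5° from the x-axis; with |BH| = 25.7, H = (-16.93, -24.59). ∠BHM = 60.5° gives HM at 61.00° from the x-axis; with |HM| = 8.2, M = (-12.95, -17.42). ∠HMJ = 48.6° gives MJ at -70.40° from the x-axis; with |MJ| = 12.4, J = (-8.791, -29.10). MJ is perpendicular to JA, so JA runs at -160.4°; with |JA| = 20.6, A = (-28.20, -36.01). Then |GA| = |A − G| = 45.74.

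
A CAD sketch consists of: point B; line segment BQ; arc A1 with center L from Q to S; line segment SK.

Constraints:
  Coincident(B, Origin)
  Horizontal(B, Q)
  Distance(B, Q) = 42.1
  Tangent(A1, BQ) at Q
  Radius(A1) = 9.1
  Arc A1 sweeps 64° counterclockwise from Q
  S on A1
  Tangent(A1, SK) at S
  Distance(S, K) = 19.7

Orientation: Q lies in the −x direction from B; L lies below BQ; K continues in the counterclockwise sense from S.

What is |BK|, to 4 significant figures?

63.18

B is at the origin; BQ is horizontal with |BQ| = 42.1 and Q on the −x side, so Q = (-42.10, 0.000). Tangency of A1 to BQ means the radius LQ is perpendicular to BQ, so L = Q + (0, -9.1) = (-42.10, -9.100). On A1, Q sits at bearing 90° from L; a 64° counterclockwise sweep puts S at bearing 154°, so S = L + 9.1·(cos 154°, sin 154°) = (-50.28, -5.111). A1 meets SK tangentially, so LS is at right angles to SK, so SK runs along (−sin 154°, cos 154°); with |SK| = 19.7, K = (-58.91, -22.82). Then |BK| = |K − B| = 63.18.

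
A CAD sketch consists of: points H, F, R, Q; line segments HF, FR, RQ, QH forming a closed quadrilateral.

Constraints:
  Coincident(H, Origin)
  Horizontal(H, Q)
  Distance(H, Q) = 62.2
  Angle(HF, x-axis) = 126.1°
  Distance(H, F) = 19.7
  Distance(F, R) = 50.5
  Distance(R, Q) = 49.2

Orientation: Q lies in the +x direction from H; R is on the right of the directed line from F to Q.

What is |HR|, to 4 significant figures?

30.81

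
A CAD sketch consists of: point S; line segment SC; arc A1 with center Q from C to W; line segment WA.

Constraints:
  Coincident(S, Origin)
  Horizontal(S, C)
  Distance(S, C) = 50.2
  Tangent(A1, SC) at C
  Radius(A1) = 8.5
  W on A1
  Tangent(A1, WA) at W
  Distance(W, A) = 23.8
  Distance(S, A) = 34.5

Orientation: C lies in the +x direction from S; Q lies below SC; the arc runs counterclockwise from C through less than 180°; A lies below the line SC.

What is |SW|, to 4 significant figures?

44.01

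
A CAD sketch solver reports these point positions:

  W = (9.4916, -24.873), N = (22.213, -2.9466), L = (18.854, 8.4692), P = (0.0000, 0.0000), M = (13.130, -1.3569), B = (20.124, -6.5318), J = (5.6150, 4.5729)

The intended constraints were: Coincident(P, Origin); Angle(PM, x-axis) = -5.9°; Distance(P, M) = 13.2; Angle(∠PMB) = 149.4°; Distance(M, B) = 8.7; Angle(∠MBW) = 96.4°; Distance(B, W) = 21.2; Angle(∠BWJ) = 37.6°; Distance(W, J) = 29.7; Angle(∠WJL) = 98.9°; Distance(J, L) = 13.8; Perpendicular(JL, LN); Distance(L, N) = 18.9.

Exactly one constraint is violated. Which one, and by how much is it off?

Distance(L, N) = 18.9 — off by 7.00.

P = (0.00, 0.00) ✓; PM at -5.900° ✓; |PM| = 13.20 ✓; ∠PMB = 149.4° ✓; |MB| = 8.700 ✓; ∠MBW = 96.40° ✓; |BW| = 21.20 ✓; ∠BWJ = 37.60° ✓; |WJ| = 29.70 ✓; ∠WJL = 98.90° ✓; |JL| = 13.80 ✓; ∠(JL, LN) = 90.00° ✓; |LN| = 11.90 ✗.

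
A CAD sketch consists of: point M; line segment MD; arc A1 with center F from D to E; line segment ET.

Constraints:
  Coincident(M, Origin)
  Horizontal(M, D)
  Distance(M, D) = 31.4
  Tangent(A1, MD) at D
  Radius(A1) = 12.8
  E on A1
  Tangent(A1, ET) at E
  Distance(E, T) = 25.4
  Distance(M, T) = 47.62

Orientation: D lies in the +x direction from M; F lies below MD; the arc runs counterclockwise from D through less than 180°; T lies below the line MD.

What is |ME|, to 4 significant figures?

24.72

Checks: ∠(FD, DM) = 90.00° ✓; |FE| = 12.80 ✓; ∠(FE, ET) = 90.00° ✓; |ET| = 25.40 ✓; |MT| = 47.62 ✓.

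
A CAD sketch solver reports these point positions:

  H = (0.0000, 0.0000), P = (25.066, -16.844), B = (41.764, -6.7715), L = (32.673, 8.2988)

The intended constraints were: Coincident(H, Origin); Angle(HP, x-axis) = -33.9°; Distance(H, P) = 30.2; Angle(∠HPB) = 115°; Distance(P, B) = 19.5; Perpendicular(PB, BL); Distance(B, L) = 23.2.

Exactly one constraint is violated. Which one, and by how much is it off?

Distance(B, L) = 23.2 — off by 5.60.

H = (0.00, 0.00) ✓; HP at -33.90° ✓; |HP| = 30.20 ✓; ∠HPB = 115.0° ✓; |PB| = 19.50 ✓; ∠(PB, BL) = 90.00° ✓; |BL| = 17.60 ✗.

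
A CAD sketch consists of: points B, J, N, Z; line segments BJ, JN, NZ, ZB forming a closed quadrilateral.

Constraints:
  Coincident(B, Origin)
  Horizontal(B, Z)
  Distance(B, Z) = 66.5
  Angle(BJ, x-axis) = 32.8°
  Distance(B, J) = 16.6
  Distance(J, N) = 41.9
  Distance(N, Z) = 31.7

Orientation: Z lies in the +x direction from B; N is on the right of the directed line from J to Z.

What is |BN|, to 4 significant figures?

47.93

Checks: |JN| = 41.90 ✓; |NZ| = 31.70 ✓.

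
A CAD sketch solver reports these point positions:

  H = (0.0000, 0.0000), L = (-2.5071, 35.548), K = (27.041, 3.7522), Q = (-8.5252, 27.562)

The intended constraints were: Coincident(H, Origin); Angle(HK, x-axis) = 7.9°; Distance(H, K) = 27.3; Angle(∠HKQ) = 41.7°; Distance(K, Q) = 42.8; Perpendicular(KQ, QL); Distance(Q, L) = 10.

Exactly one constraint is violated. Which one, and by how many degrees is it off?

Perpendicular(KQ, QL) — off by 3.20°.

H = (0.00, 0.00) ✓; HK at 7.900° ✓; |HK| = 27.30 ✓; ∠HKQ = 41.70° ✓; |KQ| = 42.80 ✓; ∠(KQ, QL) = 93.20° ✗; |QL| = 10.00 ✓.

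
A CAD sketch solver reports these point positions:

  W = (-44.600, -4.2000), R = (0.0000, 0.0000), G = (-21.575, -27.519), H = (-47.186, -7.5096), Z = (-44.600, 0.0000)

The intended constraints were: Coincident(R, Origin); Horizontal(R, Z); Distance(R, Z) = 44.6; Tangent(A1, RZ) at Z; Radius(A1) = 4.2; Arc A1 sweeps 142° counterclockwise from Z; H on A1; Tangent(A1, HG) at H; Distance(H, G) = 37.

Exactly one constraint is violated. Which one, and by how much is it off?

Distance(H, G) = 37 — off by 4.50.

R = (0.00, 0.00) ✓; R.y = 0.00, Z.y = 0.00 ✓; |RZ| = 44.60 ✓; ∠(WZ, ZR) = 90.00° ✓; |WZ| = 4.200 ✓; bearing(W→H) − bearing(W→Z) = 142.0° ✓; |WH| = 4.200 ✓; ∠(WH, HG) = 90.00° ✓; |HG| = 32.50 ✗.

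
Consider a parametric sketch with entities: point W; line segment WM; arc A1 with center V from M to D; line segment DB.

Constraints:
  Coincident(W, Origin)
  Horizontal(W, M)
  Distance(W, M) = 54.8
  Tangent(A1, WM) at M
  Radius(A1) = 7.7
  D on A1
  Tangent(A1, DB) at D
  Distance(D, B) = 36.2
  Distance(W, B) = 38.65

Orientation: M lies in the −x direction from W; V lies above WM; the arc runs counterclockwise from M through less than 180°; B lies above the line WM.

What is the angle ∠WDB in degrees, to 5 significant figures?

51.169°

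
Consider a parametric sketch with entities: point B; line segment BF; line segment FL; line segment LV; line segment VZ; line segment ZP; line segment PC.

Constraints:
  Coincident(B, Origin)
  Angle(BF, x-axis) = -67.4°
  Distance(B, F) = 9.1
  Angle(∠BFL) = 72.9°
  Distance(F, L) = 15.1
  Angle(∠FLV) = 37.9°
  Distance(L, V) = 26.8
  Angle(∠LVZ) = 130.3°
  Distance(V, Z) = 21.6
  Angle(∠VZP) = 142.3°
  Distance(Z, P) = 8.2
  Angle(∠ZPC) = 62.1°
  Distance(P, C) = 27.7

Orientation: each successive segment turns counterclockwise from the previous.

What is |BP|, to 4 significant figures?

35.31

B is at the origin; BF runs at -67.4° with length 9.1, so F = (3.497, -8.401). ∠BFL = 72.9° gives FL at 39.70° from the x-axis; with |FL| = 15.1, L = (15.12, 1.244). ∠FLV = 37.9° gives LV at -178.2° from the x-axis; with |LV| = 26.8, V = (-11.67, 0.4024). ∠LVZ = 130.3° gives VZ at -128.5° from the x-axis; with |VZ| = 21.6, Z = (-25.12, -16.50). ∠VZP = 142.3° gives ZP at -90.80° from the x-axis; with |ZP| = 8.2, P = (-25.23, -24.70). Then |BP| = |P − B| = 35.31.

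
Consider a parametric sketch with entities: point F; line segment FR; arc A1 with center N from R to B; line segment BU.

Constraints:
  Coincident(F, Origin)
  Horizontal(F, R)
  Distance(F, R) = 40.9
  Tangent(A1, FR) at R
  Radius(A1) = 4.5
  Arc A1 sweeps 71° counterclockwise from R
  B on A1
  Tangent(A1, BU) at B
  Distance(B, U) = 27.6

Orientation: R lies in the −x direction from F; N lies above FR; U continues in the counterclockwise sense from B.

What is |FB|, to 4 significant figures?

36.77

F is at the origin; F and R share the same y with |FR| = 40.9 and R on the −x side, so R = (-40.90, 0.000). A1 meets FR tangentially, so NR is at right angles to FR, so N = R + (0, 4.5) = (-40.90, 4.500). On A1, R sits at bearing -90° from N; a 71° counterclockwise sweep puts B at bearing -19°, so B = N + 4.5·(cos -19°, sin -19°) = (-36.65, 3.035). Then |FB| = |B − F| = 36.77.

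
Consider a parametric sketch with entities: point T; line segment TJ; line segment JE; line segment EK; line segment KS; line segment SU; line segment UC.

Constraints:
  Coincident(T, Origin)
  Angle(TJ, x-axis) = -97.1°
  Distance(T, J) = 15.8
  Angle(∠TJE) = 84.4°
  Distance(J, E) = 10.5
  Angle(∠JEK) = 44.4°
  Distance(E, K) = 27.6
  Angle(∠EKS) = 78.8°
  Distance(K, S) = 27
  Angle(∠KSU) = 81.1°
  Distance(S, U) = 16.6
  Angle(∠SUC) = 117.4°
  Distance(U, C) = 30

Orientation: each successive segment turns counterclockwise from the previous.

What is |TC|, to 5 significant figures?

14.993

∠KSU = 81.1° gives SU at -25.800° from the x-axis; with |SU| = 16.6, U = (-11.089, -25.556). ∠SUC = 117.4° gives UC at 36.800° from the x-axis; with |UC| = 30.0, C = (12.933, -7.5854). Then |TC| = |C − T| = 14.993.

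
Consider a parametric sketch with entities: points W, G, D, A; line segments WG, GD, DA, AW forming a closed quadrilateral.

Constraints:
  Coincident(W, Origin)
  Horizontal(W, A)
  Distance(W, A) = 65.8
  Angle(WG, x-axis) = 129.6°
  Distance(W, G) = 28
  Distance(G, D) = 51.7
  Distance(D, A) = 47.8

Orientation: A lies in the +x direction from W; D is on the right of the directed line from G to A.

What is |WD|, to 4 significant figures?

24.21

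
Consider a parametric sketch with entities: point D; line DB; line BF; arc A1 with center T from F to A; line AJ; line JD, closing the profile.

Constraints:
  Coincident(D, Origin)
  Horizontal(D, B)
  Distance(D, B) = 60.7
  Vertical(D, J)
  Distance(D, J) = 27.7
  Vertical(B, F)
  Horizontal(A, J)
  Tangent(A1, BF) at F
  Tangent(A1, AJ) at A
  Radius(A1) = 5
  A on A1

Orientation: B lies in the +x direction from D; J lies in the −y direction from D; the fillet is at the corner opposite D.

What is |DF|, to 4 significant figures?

64.81

D is at the origin; D and B share the same y with |DB| = 60.7 and B on the +x side, so B = (60.70, 0.000). D and J share the same x with |DJ| = 27.7 and J on the −y side, so J = (0.000, -27.70). The virtual corner opposite D is at (60.70, -27.70). A1 meets BF tangentially, so TF is at right angles to BF and since A1 is tangent to AJ there, TA ⟂ AJ, with radius 5.0, so the center T sits 5.0 in from both sides at T = (55.70, -22.70). That places the tangent points at F = (60.70, -22.70) on BF and A = (55.70, -27.70) on AJ. Then |DF| = |F − D| = 64.81.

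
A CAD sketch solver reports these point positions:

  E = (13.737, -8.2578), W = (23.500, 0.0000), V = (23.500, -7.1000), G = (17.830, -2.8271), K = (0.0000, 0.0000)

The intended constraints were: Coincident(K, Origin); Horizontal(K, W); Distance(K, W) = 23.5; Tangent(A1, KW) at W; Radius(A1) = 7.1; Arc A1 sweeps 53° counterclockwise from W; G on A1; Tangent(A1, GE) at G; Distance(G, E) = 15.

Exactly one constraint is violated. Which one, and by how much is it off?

Distance(G, E) = 15 — off by 8.20.

K = (0.00, 0.00) ✓; K.y = 0.00, W.y = 0.00 ✓; |KW| = 23.50 ✓; ∠(VW, WK) = 90.00° ✓; |VW| = 7.100 ✓; bearing(V→G) − bearing(V→W) = 53.00° ✓; |VG| = 7.100 ✓; ∠(VG, GE) = 90.00° ✓; |GE| = 6.800 ✗.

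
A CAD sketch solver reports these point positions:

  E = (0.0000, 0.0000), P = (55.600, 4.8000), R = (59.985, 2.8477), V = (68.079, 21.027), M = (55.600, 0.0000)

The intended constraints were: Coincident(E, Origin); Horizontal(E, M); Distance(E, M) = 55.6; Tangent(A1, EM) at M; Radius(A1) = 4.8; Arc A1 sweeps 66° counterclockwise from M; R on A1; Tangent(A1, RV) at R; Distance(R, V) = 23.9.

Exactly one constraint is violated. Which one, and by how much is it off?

Distance(R, V) = 23.9 — off by 4.00.

E = (0.00, 0.00) ✓; E.y = 0.00, M.y = 0.00 ✓; |EM| = 55.60 ✓; ∠(PM, ME) = 90.00° ✓; |PM| = 4.800 ✓; bearing(P→R) − bearing(P→M) = 66.00° ✓; |PR| = 4.800 ✓; ∠(PR, RV) = 90.00° ✓; |RV| = 19.90 ✗.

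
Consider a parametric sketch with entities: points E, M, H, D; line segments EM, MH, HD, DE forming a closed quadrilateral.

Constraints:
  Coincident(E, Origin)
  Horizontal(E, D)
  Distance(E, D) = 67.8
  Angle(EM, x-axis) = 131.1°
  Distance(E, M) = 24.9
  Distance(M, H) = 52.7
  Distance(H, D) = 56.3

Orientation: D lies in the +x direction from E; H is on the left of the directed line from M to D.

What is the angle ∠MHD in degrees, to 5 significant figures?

104.54°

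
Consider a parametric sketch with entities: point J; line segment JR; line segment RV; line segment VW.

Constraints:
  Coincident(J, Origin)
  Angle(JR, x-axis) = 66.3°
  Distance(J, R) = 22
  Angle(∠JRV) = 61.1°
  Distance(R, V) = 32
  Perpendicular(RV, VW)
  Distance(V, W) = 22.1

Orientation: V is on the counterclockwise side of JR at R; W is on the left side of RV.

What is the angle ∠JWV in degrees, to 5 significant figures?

82.430°

J is at the origin; JR runs at 66.3° with length 22.0, so R = 22.0·(cos 66.3°, sin 66.3°) = (8.8429, 20.145). ∠JRV = 61.1°, so RV runs at 66.3° + (180° − 61.1°) = 185.20° from the x-axis; with |RV| = 32.0, V = R + 32.0·(cos 185.20°, sin 185.20°) = (-23.025, 17.244). RV is perpendicular to VW; with |VW| = 22.1 on the left of RV, W = V + 22.1·(0.090633, -0.99588) = (-21.022, -4.7647). Then cos ∠JWV = WJ·WV / (|WJ||WV|), giving 82.430°.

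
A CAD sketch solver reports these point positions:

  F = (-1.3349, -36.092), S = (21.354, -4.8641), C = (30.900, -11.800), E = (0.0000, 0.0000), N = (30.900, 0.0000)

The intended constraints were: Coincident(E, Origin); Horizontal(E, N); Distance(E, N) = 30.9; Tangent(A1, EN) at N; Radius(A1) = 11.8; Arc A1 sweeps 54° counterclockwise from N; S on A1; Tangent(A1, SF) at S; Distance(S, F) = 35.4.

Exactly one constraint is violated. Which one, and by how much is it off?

Distance(S, F) = 35.4 — off by 3.20.

E = (0.00, 0.00) ✓; E.y = 0.00, N.y = 0.00 ✓; |EN| = 30.90 ✓; ∠(CN, NE) = 90.00° ✓; |CN| = 11.80 ✓; bearing(C→S) − bearing(C→N) = 54.00° ✓; |CS| = 11.80 ✓; ∠(CS, SF) = 90.00° ✓; |SF| = 38.60 ✗.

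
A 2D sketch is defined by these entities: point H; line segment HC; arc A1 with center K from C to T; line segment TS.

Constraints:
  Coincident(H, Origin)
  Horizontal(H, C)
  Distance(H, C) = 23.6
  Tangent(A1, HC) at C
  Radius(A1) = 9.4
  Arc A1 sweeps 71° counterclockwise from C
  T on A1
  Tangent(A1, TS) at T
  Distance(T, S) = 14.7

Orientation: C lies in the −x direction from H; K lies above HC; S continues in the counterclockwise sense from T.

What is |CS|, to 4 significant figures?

24.42

On A1, C sits at bearing -90° from K; a 71° counterclockwise sweep puts T at bearing -19°, so T = K + 9.4·(cos -19°, sin -19°) = (-14.71, 6.340). A1 meets TS tangentially, so KT is at right angles to TS, so TS runs along (−sin -19°, cos -19°); with |TS| = 14.7, S = (-9.926, 20.24). Then |CS| = |S − C| = 24.42.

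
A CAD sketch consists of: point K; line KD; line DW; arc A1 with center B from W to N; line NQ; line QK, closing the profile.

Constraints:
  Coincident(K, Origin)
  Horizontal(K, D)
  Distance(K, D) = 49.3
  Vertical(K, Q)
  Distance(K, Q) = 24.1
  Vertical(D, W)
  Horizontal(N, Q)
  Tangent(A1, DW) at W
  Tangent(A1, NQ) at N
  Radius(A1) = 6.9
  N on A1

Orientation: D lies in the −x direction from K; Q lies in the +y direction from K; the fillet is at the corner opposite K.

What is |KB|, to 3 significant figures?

45.8

KQ is vertical with |KQ| = 24.1 and Q on the +y side, so Q = (0.00, 24.1). The virtual corner opposite K is at (-49.3, 24.1). Since A1 is tangent to DW there, BW ⟂ DW and the tangent condition forces BN to be normal to NQ, with radius 6.9, so the center B sits 6.9 in from both sides at B = (-42.4, 17.2). Then |KB| = |B − K| = 45.8.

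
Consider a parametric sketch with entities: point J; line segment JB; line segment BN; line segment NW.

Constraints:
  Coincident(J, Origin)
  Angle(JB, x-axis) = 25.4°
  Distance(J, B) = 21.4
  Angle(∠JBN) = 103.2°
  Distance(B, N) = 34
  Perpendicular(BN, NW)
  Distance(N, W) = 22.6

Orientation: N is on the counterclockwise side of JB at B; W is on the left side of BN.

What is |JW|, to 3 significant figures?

38.9

J is at the origin; JB runs at 25.4° with length 21.4, so B = 21.4·(cos 25.4°, sin 25.4°) = (19.3, 9.18). ∠JBN = 103.2°, so BN runs at 25.4° + (180° − 103.2°) = 102° from the x-axis; with |BN| = 34.0, N = B + 34.0·(cos 102°, sin 102°) = (12.1, 42.4). The perpendicularity gives NW at right angles to BN; with |NW| = 22.6 on the left of BN, W = N + 22.6·(-0.977, -0.211) = (-9.94, 37.6). Then |JW| = |W − J| = 38.9.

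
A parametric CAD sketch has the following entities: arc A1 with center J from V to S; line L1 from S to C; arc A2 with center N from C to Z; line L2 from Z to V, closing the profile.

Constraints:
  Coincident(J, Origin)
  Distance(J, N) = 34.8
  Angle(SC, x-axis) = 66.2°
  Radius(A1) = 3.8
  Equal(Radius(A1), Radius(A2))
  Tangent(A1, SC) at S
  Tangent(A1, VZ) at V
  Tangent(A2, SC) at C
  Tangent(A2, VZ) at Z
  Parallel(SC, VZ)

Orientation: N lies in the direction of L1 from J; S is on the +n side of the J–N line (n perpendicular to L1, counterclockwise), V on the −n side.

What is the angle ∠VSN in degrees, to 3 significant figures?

83.8°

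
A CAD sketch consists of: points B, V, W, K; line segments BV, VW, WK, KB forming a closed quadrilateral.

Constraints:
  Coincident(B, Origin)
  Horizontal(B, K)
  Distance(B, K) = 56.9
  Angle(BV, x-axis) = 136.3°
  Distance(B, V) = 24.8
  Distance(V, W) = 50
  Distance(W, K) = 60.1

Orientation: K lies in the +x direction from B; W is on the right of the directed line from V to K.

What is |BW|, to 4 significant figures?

28.19

B is at the origin; B and K share the same y with |BK| = 56.9 and K in +x, so K = (56.9, 0). BV runs at 136.3° with |BV| = 24.8, so V = (-17.93, 17.13). W is determined by |VW| = 50.0 and |WK| = 60.1 together: it lies at the intersection of circle(V, 50.0) and circle(K, 60.1). With |VK| = 76.77, the foot of the radical line on VK is 31.14 from V and the perpendicular offset is √(50.0² − 31.14²) = 39.12. Taking the right-of-VK solution: W = (3.694, -27.95).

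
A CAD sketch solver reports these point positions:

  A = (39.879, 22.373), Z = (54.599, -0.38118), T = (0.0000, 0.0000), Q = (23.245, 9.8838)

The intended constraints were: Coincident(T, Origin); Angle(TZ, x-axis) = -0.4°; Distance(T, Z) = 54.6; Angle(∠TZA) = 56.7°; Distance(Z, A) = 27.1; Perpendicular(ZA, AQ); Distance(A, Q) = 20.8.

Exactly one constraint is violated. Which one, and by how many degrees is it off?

Perpendicular(ZA, AQ) — off by 4.00°.

T = (0.00, 0.00) ✓; TZ at -0.4000° ✓; |TZ| = 54.60 ✓; ∠TZA = 56.70° ✓; |ZA| = 27.10 ✓; ∠(ZA, AQ) = 94.00° ✗; |AQ| = 20.80 ✓.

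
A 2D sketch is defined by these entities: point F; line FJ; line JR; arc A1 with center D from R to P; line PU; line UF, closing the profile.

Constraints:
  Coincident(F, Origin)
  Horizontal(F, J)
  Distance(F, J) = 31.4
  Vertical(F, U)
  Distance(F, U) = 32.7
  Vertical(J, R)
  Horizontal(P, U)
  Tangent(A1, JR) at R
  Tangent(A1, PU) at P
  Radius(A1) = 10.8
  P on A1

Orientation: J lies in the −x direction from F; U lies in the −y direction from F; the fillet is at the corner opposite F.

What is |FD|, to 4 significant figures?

30.07

F is at the origin; FJ is horizontal with |FJ| = 31.4 and J on the −x side, so J = (-31.40, 0.000). F and U share the same x with |FU| = 32.7 and U on the −y side, so U = (0.000, -32.70). The virtual corner opposite F is at (-31.40, -32.70). The tangent condition forces DR to be normal to JR and the tangent condition forces DP to be normal to PU, with radius 10.8, so the center D sits 10.8 in from both sides at D = (-20.60, -21.90). Then |FD| = |D − F| = 30.07.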